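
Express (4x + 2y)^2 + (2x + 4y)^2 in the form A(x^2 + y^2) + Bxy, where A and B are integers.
20(x^2 + y^2) + 32xy

Expanding: (4x + 2y)^2 = 16x^2 + 16xy + 4y^2
(2x + 4y)^2 = 4x^2 + 16xy + 16y^2
Sum = (16+4)(x^2+y^2) + 32xy = 20(x^2 + y^2) + 32xy
This is symmetric in x and y.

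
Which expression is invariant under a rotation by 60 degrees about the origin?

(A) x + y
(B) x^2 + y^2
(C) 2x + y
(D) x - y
B

A rotation by 60 degrees sends (x, y) to (x/2 - sqrt(3)y/2, sqrt(3)x/2 + y/2).
Substitute the transformed coordinates into each option and compare with the original:
(A) x + y  ->  (x/2 - sqrt(3)y/2) + (sqrt(3)x/2 + y/2) = x/2 + sqrt(3)x/2 - sqrt(3)y/2 + y/2   [differs from x + y: not invariant]
(B) x^2 + y^2  ->  (x/2 - sqrt(3)y/2)^2 + (sqrt(3)x/2 + y/2)^2 = x^2 + y^2   [equals x^2 + y^2: invariant]
(C) 2x + y  ->  2(x/2 - sqrt(3)y/2) + (sqrt(3)x/2 + y/2) = sqrt(3)x/2 + x - sqrt(3)y + y/2   [differs from 2x + y: not invariant]
(D) x - y  ->  (x/2 - sqrt(3)y/2) - (sqrt(3)x/2 + y/2) = -sqrt(3)x/2 + x/2 - sqrt(3)y/2 - y/2   [differs from x - y: not invariant]

Only option (B), x^2 + y^2, is unchanged by the transformation.
Geometrically, x^2 + y^2 is the squared distance from the origin, which every rotation about the origin preserves.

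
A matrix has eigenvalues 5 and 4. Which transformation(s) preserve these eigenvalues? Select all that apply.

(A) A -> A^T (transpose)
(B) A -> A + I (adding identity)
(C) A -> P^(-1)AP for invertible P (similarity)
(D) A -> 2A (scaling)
A and C

Eigenvalues are preserved by:
1. Similarity transformations: A -> P^(-1)AP (same characteristic polynomial)
2. Transpose: A^T has the same eigenvalues as A

Eigenvalues are NOT preserved by:
- Adding identity: eigenvalues become 5+1, 4+1
- Scaling: eigenvalues become 10, 8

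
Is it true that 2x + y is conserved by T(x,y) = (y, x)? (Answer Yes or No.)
No

Substitute T(x,y) = (y, x) into the expression and compare with the original.

Original: 2x + y
After applying T: 2(y) + (x) = x + 2y

This differs from the original 2x + y (difference: -x + y), so the expression is NOT invariant.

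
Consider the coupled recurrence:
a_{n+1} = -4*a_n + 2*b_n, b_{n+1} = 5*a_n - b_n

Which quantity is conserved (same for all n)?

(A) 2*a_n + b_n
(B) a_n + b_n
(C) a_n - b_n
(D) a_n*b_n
B

Replace a_n by a_{n+1} = -4*a_n + 2*b_n and b_n by b_{n+1} = 5*a_n - b_n in each option and simplify:
(A) 2*a_n + b_n  ->  2*(-4*a_n + 2*b_n) + (5*a_n - b_n) = -3*a_n + 3*b_n   [not conserved]
(B) a_n + b_n  ->  (-4*a_n + 2*b_n) + (5*a_n - b_n) = a_n + b_n   [conserved]
(C) a_n - b_n  ->  (-4*a_n + 2*b_n) - (5*a_n - b_n) = -9*a_n + 3*b_n   [not conserved]
(D) a_n*b_n  ->  (-4*a_n + 2*b_n)*(5*a_n - b_n) = -20*a_n^2 + 14*a_n*b_n - 2*b_n^2   [not conserved]

Only (B) a_n + b_n returns to itself after one step, so it is the conserved quantity.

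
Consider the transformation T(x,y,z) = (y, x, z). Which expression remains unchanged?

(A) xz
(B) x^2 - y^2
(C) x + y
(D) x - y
C

Apply T(x,y,z) = (y, x, z) to each option, i.e. replace (x, y, z) by the transformed coordinates.
Substitute the transformed coordinates into each option and compare with the original:
(A) xz  ->  (y)(z) = yz   [differs from xz: not invariant]
(B) x^2 - y^2  ->  (y)^2 - (x)^2 = -x^2 + y^2   [differs from x^2 - y^2: not invariant]
(C) x + y  ->  (y) + (x) = x + y   [equals x + y: invariant]
(D) x - y  ->  (y) - (x) = -x + y   [differs from x - y: not invariant]

Only option (C), x + y, is unchanged by the transformation.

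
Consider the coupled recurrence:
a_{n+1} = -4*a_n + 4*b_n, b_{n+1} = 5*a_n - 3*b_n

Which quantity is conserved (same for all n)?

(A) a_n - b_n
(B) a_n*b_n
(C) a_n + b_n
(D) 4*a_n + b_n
C

Replace a_n by a_{n+1} = -4*a_n + 4*b_n and b_n by b_{n+1} = 5*a_n - 3*b_n in each option and simplify:
(A) a_n - b_n  ->  (-4*a_n + 4*b_n) - (5*a_n - 3*b_n) = -9*a_n + 7*b_n   [not conserved]
(B) a_n*b_n  ->  (-4*a_n + 4*b_n)*(5*a_n - 3*b_n) = -20*a_n^2 + 32*a_n*b_n - 12*b_n^2   [not conserved]
(C) a_n + b_n  ->  (-4*a_n + 4*b_n) + (5*a_n - 3*b_n) = a_n + b_n   [conserved]
(D) 4*a_n + b_n  ->  4*(-4*a_n + 4*b_n) + (5*a_n - 3*b_n) = -11*a_n + 13*b_n   [not conserved]

Only (C) a_n + b_n returns to itself after one step, so it is the conserved quantity.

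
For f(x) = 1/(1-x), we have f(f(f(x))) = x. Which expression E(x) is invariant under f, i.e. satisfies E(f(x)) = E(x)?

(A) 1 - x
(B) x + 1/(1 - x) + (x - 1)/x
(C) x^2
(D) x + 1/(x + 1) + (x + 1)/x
B

Replace x by f(x) = 1/(1 - x) in each option and simplify. As a quick numerical cross-check, also compare E(4) with E(f(4)) = E(-1/3).

(A) 1 - x  ->  1 - (1/(1 - x)) = x/(x - 1); check: E(4) = -3 but E(-1/3) = 4/3.   [not invariant]
(B) x + 1/(1 - x) + (x - 1)/x  ->  (1/(1 - x)) + 1/(1 - (1/(1 - x))) + ((1/(1 - x)) - 1)/(1/(1 - x)), which simplifies back to x + 1/(1 - x) + (x - 1)/x; check: E(4) = 53/12, E(-1/3) = 53/12.   [invariant]
(C) x^2  ->  (1/(1 - x))^2 = (x - 1)^(-2); check: E(4) = 16 but E(-1/3) = 1/9.   [not invariant]
(D) x + 1/(x + 1) + (x + 1)/x  ->  (1/(1 - x)) + 1/((1/(1 - x)) + 1) + ((1/(1 - x)) + 1)/(1/(1 - x)) = (-x^3 + 6x^2 - 11x + 7)/(x^2 - 3x + 2); check: E(4) = 109/20 but E(-1/3) = -5/6.   [not invariant]

Only (B) is unchanged. Indeed f(f(x)) = 1/(1 - 1/(1-x)) = (1-x)/(-x) = (x-1)/x, so E(x) = x + f(x) + f(f(x)) is the sum over the whole 3-cycle; applying f just permutes the three terms cyclically (x -> f(x) -> f(f(x)) -> x), leaving the sum unchanged.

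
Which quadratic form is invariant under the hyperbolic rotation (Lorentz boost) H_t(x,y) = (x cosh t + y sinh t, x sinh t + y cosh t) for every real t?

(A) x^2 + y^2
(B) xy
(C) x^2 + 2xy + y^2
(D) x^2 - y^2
D

Write x' = x cosh t + y sinh t, y' = x sinh t + y cosh t and substitute into each option:
(A) x^2 + y^2: (x cosh t + y sinh t)^2 + (x sinh t + y cosh t)^2 = (x^2 + y^2)(cosh^2 t + sinh^2 t) + 4xy sinh t cosh t = (x^2 + y^2) cosh 2t + 2xy sinh 2t   [not invariant for t != 0]
(B) xy: (x cosh t + y sinh t)(x sinh t + y cosh t) = xy(cosh^2 t + sinh^2 t) + (x^2 + y^2) sinh t cosh t = xy cosh 2t + (x^2 + y^2)(sinh 2t)/2   [not invariant for t != 0]
(C) x^2 + 2xy + y^2: (x' + y')^2 with x' + y' = (x + y)(cosh t + sinh t) = (x + y)e^t, so it becomes (x + y)^2 e^(2t)   [not invariant for t != 0]
(D) x^2 - y^2: (x cosh t + y sinh t)^2 - (x sinh t + y cosh t)^2 = x^2(cosh^2 t - sinh^2 t) + 2xy(cosh t sinh t - sinh t cosh t) + y^2(sinh^2 t - cosh^2 t) = x^2 - y^2   [invariant, using cosh^2 t - sinh^2 t = 1]

Only (D) x^2 - y^2 is unchanged; it is the Minkowski form preserved by Lorentz boosts, just as x^2 + y^2 is preserved by ordinary rotations.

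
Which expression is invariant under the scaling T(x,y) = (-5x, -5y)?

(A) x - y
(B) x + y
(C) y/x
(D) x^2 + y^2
C

Under the uniform scaling T(x,y) = (-5x, -5y):
Substitute the transformed coordinates into each option and compare with the original:
(A) x - y  ->  (-5x) - (-5y) = -5x + 5y   [differs from x - y: not invariant]
(B) x + y  ->  (-5x) + (-5y) = -5x - 5y   [differs from x + y: not invariant]
(C) y/x  ->  (-5y)/(-5x) = y/x   [equals y/x: invariant]
(D) x^2 + y^2  ->  (-5x)^2 + (-5y)^2 = 25x^2 + 25y^2   [differs from x^2 + y^2: not invariant]

Only option (C), y/x, is unchanged by the transformation.
The common factor -5 cancels in a ratio of coordinates, while sums, products and sums of squares pick up factors of -5 or 25.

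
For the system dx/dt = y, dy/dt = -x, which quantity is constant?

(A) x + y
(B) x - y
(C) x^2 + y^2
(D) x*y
C

A first integral I satisfies dI/dt = 0 along every solution. Differentiate each option and use the equation of motion:
(A) d/dt[x + y] = y + (-x) = y - x, not identically 0
(B) d/dt[x - y] = y - (-x) = x + y, not identically 0
(C) d/dt[x^2 + y^2] = 2x*dx/dt + 2y*dy/dt = 2x*y + 2y*(-x) = 0
(D) d/dt[x*y] = (dx/dt)y + x(dy/dt) = y^2 - x^2, not identically 0

Only (C) has zero time-derivative. So x^2 + y^2 (the squared radius; trajectories are circles) is the conserved quantity.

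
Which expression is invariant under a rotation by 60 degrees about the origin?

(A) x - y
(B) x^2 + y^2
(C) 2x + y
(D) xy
B

A rotation by 60 degrees sends (x, y) to (x/2 - sqrt(3)y/2, sqrt(3)x/2 + y/2).
Substitute the transformed coordinates into each option and compare with the original:
(A) x - y  ->  (x/2 - sqrt(3)y/2) - (sqrt(3)x/2 + y/2) = -sqrt(3)x/2 + x/2 - sqrt(3)y/2 - y/2   [differs from x - y: not invariant]
(B) x^2 + y^2  ->  (x/2 - sqrt(3)y/2)^2 + (sqrt(3)x/2 + y/2)^2 = x^2 + y^2   [equals x^2 + y^2: invariant]
(C) 2x + y  ->  2(x/2 - sqrt(3)y/2) + (sqrt(3)x/2 + y/2) = sqrt(3)x/2 + x - sqrt(3)y + y/2   [differs from 2x + y: not invariant]
(D) xy  ->  (x/2 - sqrt(3)y/2)(sqrt(3)x/2 + y/2) = sqrt(3)x^2/4 - xy/2 - sqrt(3)y^2/4   [differs from xy: not invariant]

Only option (B), x^2 + y^2, is unchanged by the transformation.
Geometrically, x^2 + y^2 is the squared distance from the origin, which every rotation about the origin preserves.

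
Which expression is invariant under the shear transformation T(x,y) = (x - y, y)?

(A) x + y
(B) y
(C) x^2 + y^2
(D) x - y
B

Under the shear T(x,y) = (x - y, y):
Substitute the transformed coordinates into each option and compare with the original:
(A) x + y  ->  (x - y) + (y) = x   [differs from x + y: not invariant]
(B) y  ->  (y) = y   [equals y: invariant]
(C) x^2 + y^2  ->  (x - y)^2 + (y)^2 = x^2 - 2xy + 2y^2   [differs from x^2 + y^2: not invariant]
(D) x - y  ->  (x - y) - (y) = x - 2y   [differs from x - y: not invariant]

Only option (B), y, is unchanged by the transformation.
A horizontal shear moves points parallel to the x-axis, so the y-coordinate (and any function of y alone) is unchanged.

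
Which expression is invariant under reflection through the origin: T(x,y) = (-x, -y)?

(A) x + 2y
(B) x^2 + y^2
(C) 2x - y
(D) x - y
B

The map is reflection through the origin: T(x,y) = (-x, -y).
Substitute the transformed coordinates into each option and compare with the original:
(A) x + 2y  ->  (-x) + 2(-y) = -x - 2y   [differs from x + 2y: not invariant]
(B) x^2 + y^2  ->  (-x)^2 + (-y)^2 = x^2 + y^2   [equals x^2 + y^2: invariant]
(C) 2x - y  ->  2(-x) - (-y) = -2x + y   [differs from 2x - y: not invariant]
(D) x - y  ->  (-x) - (-y) = -x + y   [differs from x - y: not invariant]

Only option (B), x^2 + y^2, is unchanged by the transformation.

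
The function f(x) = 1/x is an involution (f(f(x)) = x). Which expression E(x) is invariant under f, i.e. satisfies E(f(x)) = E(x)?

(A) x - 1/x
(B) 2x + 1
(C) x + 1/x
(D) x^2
C

Replace x by f(x) = 1/x in each option and simplify. As a quick numerical cross-check, also compare E(3) with E(f(3)) = E(1/3).

(A) x - 1/x  ->  (1/x) - 1/(1/x) = -x + 1/x; check: E(3) = 8/3 but E(1/3) = -8/3.   [not invariant]
(B) 2x + 1  ->  2(1/x) + 1 = (x + 2)/x; check: E(3) = 7 but E(1/3) = 5/3.   [not invariant]
(C) x + 1/x  ->  (1/x) + 1/(1/x), which simplifies back to x + 1/x; check: E(3) = 10/3, E(1/3) = 10/3.   [invariant]
(D) x^2  ->  (1/x)^2 = x^(-2); check: E(3) = 9 but E(1/3) = 1/9.   [not invariant]

Only (C) is unchanged. E is symmetric under swapping x with f(x) = 1/x, which is exactly what an involution does.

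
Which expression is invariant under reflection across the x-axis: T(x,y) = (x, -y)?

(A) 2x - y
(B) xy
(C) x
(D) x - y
C

The map is reflection across the x-axis: T(x,y) = (x, -y).
Substitute the transformed coordinates into each option and compare with the original:
(A) 2x - y  ->  2(x) - (-y) = 2x + y   [differs from 2x - y: not invariant]
(B) xy  ->  (x)(-y) = -xy   [differs from xy: not invariant]
(C) x  ->  (x) = x   [equals x: invariant]
(D) x - y  ->  (x) - (-y) = x + y   [differs from x - y: not invariant]

Only option (C), x, is unchanged by the transformation.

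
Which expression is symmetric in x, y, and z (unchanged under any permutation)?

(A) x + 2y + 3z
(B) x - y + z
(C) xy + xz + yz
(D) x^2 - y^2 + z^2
C

A symmetric expression is unchanged when the variables are permuted; here the transformation to test is the swap (x, y) -> (y, x).
A symmetric expression must survive every permutation; the single swap x <-> y already eliminates the distractors, and the keyed expression is also unchanged by x <-> z and y <-> z (each variable enters it in exactly the same way).
Substitute the transformed coordinates into each option and compare with the original:
(A) x + 2y + 3z  ->  (y) + 2(x) + 3z = 2x + y + 3z   [differs from x + 2y + 3z: not invariant]
(B) x - y + z  ->  (y) - (x) + z = -x + y + z   [differs from x - y + z: not invariant]
(C) xy + xz + yz  ->  (y)(x) + (y)z + (x)z = xy + xz + yz   [equals xy + xz + yz: invariant]
(D) x^2 - y^2 + z^2  ->  (y)^2 - (x)^2 + z^2 = -x^2 + y^2 + z^2   [differs from x^2 - y^2 + z^2: not invariant]

Only option (C), xy + xz + yz, is unchanged by the transformation.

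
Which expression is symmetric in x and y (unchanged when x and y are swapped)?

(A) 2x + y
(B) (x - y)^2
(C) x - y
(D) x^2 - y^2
B

A symmetric expression is unchanged when the variables are permuted; here the transformation to test is the swap (x, y) -> (y, x).
Substitute the transformed coordinates into each option and compare with the original:
(A) 2x + y  ->  2(y) + (x) = x + 2y   [differs from 2x + y: not invariant]
(B) (x - y)^2  ->  ((y) - (x))^2 = x^2 - 2xy + y^2   [equals (x - y)^2: invariant]
(C) x - y  ->  (y) - (x) = -x + y   [differs from x - y: not invariant]
(D) x^2 - y^2  ->  (y)^2 - (x)^2 = -x^2 + y^2   [differs from x^2 - y^2: not invariant]

Only option (B), (x - y)^2, is unchanged by the transformation.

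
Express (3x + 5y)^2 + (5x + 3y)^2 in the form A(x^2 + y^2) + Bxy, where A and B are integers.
34(x^2 + y^2) + 60xy

Expanding: (3x + 5y)^2 = 9x^2 + 30xy + 25y^2
(5x + 3y)^2 = 25x^2 + 30xy + 9y^2
Sum = (9+25)(x^2+y^2) + 60xy = 34(x^2 + y^2) + 60xy
This is symmetric in x and y.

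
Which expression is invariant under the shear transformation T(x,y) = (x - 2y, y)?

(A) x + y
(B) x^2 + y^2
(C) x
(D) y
D

Under the shear T(x,y) = (x - 2y, y):
Substitute the transformed coordinates into each option and compare with the original:
(A) x + y  ->  (x - 2y) + (y) = x - y   [differs from x + y: not invariant]
(B) x^2 + y^2  ->  (x - 2y)^2 + (y)^2 = x^2 - 4xy + 5y^2   [differs from x^2 + y^2: not invariant]
(C) x  ->  (x - 2y) = x - 2y   [differs from x: not invariant]
(D) y  ->  (y) = y   [equals y: invariant]

Only option (D), y, is unchanged by the transformation.
A horizontal shear moves points parallel to the x-axis, so the y-coordinate (and any function of y alone) is unchanged.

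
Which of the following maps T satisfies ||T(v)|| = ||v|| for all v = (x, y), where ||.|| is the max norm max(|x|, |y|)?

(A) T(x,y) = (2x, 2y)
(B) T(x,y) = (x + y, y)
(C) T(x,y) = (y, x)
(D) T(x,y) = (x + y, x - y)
C

A transformation preserves a norm if ||T(v)|| = ||v|| for every v; a single vector where the norm changes rules an option out.

(A) T(x,y) = (2x, 2y): v = (1, 0) has norm max(|1|, |0|) = 1, but T(v) = (2, 0) has norm 2 -- not preserved.
(B) T(x,y) = (x + y, y): v = (1, 1) has norm max(|1|, |1|) = 1, but T(v) = (2, 1) has norm 2 -- not preserved.
(C) T(x,y) = (y, x): preserves the norm -- it only permutes the coordinates and/or flips signs, which leaves max(|x|, |y|) unchanged.
(D) T(x,y) = (x + y, x - y): v = (1, 1) has norm max(|1|, |1|) = 1, but T(v) = (2, 0) has norm 2 -- not preserved.

Therefore the answer is (C).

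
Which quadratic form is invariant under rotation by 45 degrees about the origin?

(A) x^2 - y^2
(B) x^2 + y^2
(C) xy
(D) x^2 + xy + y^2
B

Rotation by 45 degrees sends (x, y) to (sqrt(2)x/2 - sqrt(2)y/2, sqrt(2)x/2 + sqrt(2)y/2).
Substitute the transformed coordinates into each option and compare with the original:
(A) x^2 - y^2  ->  (sqrt(2)x/2 - sqrt(2)y/2)^2 - (sqrt(2)x/2 + sqrt(2)y/2)^2 = -2xy   [differs from x^2 - y^2: not invariant]
(B) x^2 + y^2  ->  (sqrt(2)x/2 - sqrt(2)y/2)^2 + (sqrt(2)x/2 + sqrt(2)y/2)^2 = x^2 + y^2   [equals x^2 + y^2: invariant]
(C) xy  ->  (sqrt(2)x/2 - sqrt(2)y/2)(sqrt(2)x/2 + sqrt(2)y/2) = x^2/2 - y^2/2   [differs from xy: not invariant]
(D) x^2 + xy + y^2  ->  (sqrt(2)x/2 - sqrt(2)y/2)^2 + (sqrt(2)x/2 - sqrt(2)y/2)(sqrt(2)x/2 + sqrt(2)y/2) + (sqrt(2)x/2 + sqrt(2)y/2)^2 = 3x^2/2 + y^2/2   [differs from x^2 + xy + y^2: not invariant]

Only option (B), x^2 + y^2, is unchanged by the transformation.
x^2 + y^2 is the squared distance from the origin, which rotations preserve.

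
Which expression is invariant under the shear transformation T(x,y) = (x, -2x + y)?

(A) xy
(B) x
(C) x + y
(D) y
B

Under the shear T(x,y) = (x, -2x + y):
Substitute the transformed coordinates into each option and compare with the original:
(A) xy  ->  (x)(-2x + y) = -2x^2 + xy   [differs from xy: not invariant]
(B) x  ->  (x) = x   [equals x: invariant]
(C) x + y  ->  (x) + (-2x + y) = -x + y   [differs from x + y: not invariant]
(D) y  ->  (-2x + y) = -2x + y   [differs from y: not invariant]

Only option (B), x, is unchanged by the transformation.
A vertical shear moves points parallel to the y-axis, so the x-coordinate (and any function of x alone) is unchanged.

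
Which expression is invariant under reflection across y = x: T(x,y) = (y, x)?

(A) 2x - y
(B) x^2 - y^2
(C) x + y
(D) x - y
C

The map is reflection across y = x: T(x,y) = (y, x).
Substitute the transformed coordinates into each option and compare with the original:
(A) 2x - y  ->  2(y) - (x) = -x + 2y   [differs from 2x - y: not invariant]
(B) x^2 - y^2  ->  (y)^2 - (x)^2 = -x^2 + y^2   [differs from x^2 - y^2: not invariant]
(C) x + y  ->  (y) + (x) = x + y   [equals x + y: invariant]
(D) x - y  ->  (y) - (x) = -x + y   [differs from x - y: not invariant]

Only option (C), x + y, is unchanged by the transformation.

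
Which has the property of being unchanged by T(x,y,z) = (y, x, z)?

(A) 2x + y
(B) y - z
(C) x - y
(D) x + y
D

Apply T(x,y,z) = (y, x, z) to each option, i.e. replace (x, y, z) by the transformed coordinates.
Substitute the transformed coordinates into each option and compare with the original:
(A) 2x + y  ->  2(y) + (x) = x + 2y   [differs from 2x + y: not invariant]
(B) y - z  ->  (x) - (z) = x - z   [differs from y - z: not invariant]
(C) x - y  ->  (y) - (x) = -x + y   [differs from x - y: not invariant]
(D) x + y  ->  (y) + (x) = x + y   [equals x + y: invariant]

Only option (D), x + y, is unchanged by the transformation.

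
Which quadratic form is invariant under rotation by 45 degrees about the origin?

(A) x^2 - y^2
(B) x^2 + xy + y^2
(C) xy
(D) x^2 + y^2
D

Rotation by 45 degrees sends (x, y) to (sqrt(2)x/2 - sqrt(2)y/2, sqrt(2)x/2 + sqrt(2)y/2).
Substitute the transformed coordinates into each option and compare with the original:
(A) x^2 - y^2  ->  (sqrt(2)x/2 - sqrt(2)y/2)^2 - (sqrt(2)x/2 + sqrt(2)y/2)^2 = -2xy   [differs from x^2 - y^2: not invariant]
(B) x^2 + xy + y^2  ->  (sqrt(2)x/2 - sqrt(2)y/2)^2 + (sqrt(2)x/2 - sqrt(2)y/2)(sqrt(2)x/2 + sqrt(2)y/2) + (sqrt(2)x/2 + sqrt(2)y/2)^2 = 3x^2/2 + y^2/2   [differs from x^2 + xy + y^2: not invariant]
(C) xy  ->  (sqrt(2)x/2 - sqrt(2)y/2)(sqrt(2)x/2 + sqrt(2)y/2) = x^2/2 - y^2/2   [differs from xy: not invariant]
(D) x^2 + y^2  ->  (sqrt(2)x/2 - sqrt(2)y/2)^2 + (sqrt(2)x/2 + sqrt(2)y/2)^2 = x^2 + y^2   [equals x^2 + y^2: invariant]

Only option (D), x^2 + y^2, is unchanged by the transformation.
x^2 + y^2 is the squared distance from the origin, which rotations preserve.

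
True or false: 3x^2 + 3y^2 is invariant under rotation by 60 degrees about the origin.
True

Applying rotation by 60 degrees: x' = x*cos(60 degrees) - y*sin(60 degrees) = x/2 - sqrt(3)y/2, y' = x*sin(60 degrees) + y*cos(60 degrees) = sqrt(3)x/2 + y/2

Substituting into 3x^2 + 3y^2:
3(x/2 - sqrt(3)y/2)^2 + 3(sqrt(3)x/2 + y/2)^2
= 3x^2 + 3y^2

This equals the original expression 3x^2 + 3y^2, so it IS invariant.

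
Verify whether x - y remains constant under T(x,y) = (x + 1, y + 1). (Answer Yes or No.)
Yes

Substitute T(x,y) = (x + 1, y + 1) into the expression and compare with the original.

Original: x - y
After applying T: (x + 1) - (y + 1) = x - y

This is identical to the original x - y, so the expression is invariant.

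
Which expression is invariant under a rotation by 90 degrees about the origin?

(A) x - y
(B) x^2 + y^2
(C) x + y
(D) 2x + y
B

A rotation by 90 degrees sends (x, y) to (-y, x).
Substitute the transformed coordinates into each option and compare with the original:
(A) x - y  ->  (-y) - (x) = -x - y   [differs from x - y: not invariant]
(B) x^2 + y^2  ->  (-y)^2 + (x)^2 = x^2 + y^2   [equals x^2 + y^2: invariant]
(C) x + y  ->  (-y) + (x) = x - y   [differs from x + y: not invariant]
(D) 2x + y  ->  2(-y) + (x) = x - 2y   [differs from 2x + y: not invariant]

Only option (B), x^2 + y^2, is unchanged by the transformation.
Geometrically, x^2 + y^2 is the squared distance from the origin, which every rotation about the origin preserves.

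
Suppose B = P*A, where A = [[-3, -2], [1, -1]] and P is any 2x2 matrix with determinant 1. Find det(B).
5

By the multiplicative property of determinants, det(B) = det(P*A) = det(P) * det(A) = det(A),
so the determinant is invariant under multiplication by any determinant-1 matrix; we just need det(A).

det(A) = (-3)(-1) - (-2)(1) = 3 - (-2) = 5

Therefore det(B) = 1 * 5 = 5.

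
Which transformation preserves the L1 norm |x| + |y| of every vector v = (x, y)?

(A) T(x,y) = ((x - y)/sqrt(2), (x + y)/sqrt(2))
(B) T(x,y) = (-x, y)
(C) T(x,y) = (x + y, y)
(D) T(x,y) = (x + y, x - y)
B

A transformation preserves a norm if ||T(v)|| = ||v|| for every v; a single vector where the norm changes rules an option out.

(A) T(x,y) = ((x - y)/sqrt(2), (x + y)/sqrt(2)): v = (1, 0) has norm |1| + |0| = 1, but T(v) = (sqrt(2)/2, sqrt(2)/2) has norm sqrt(2) -- not preserved.
(B) T(x,y) = (-x, y): preserves the norm -- it only permutes the coordinates and/or flips signs, which leaves |x| + |y| unchanged.
(C) T(x,y) = (x + y, y): v = (0, 1) has norm |0| + |1| = 1, but T(v) = (1, 1) has norm 2 -- not preserved.
(D) T(x,y) = (x + y, x - y): v = (1, 0) has norm |1| + |0| = 1, but T(v) = (1, 1) has norm 2 -- not preserved.

Therefore the answer is (B).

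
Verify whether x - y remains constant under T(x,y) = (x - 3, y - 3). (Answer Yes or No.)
Yes

Substitute T(x,y) = (x - 3, y - 3) into the expression and compare with the original.

Original: x - y
After applying T: (x - 3) - (y - 3) = x - y

This is identical to the original x - y, so the expression is invariant.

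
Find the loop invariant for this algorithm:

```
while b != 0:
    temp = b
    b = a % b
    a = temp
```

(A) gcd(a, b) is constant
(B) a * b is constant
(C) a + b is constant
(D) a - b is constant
A

A loop invariant must hold before the first iteration and be re-established by every execution of the body.

(A) gcd(a, b) is constant: One iteration replaces (a, b) by (b, a mod b). Since a mod b = a - q*b for an integer q, any common divisor of a and b divides b and a mod b, and conversely; hence gcd(b, a mod b) = gcd(a, b). For instance (15, 7) -> (7, 1) keeps gcd = 1. At exit b = 0 and a = gcd of the original inputs.

The other options fail:
(B) a * b is constant: e.g. (a, b) = (15, 7) -> (7, 1): the product goes from 105 to 7.
(C) a + b is constant: e.g. (a, b) = (15, 7) -> (7, 1): the sum goes from 22 to 8.
(D) a - b is constant: e.g. (a, b) = (15, 7) -> (7, 1): the difference goes from 8 to 6.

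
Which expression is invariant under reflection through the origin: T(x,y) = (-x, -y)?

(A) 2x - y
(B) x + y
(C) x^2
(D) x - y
C

The map is reflection through the origin: T(x,y) = (-x, -y).
Substitute the transformed coordinates into each option and compare with the original:
(A) 2x - y  ->  2(-x) - (-y) = -2x + y   [differs from 2x - y: not invariant]
(B) x + y  ->  (-x) + (-y) = -x - y   [differs from x + y: not invariant]
(C) x^2  ->  (-x)^2 = x^2   [equals x^2: invariant]
(D) x - y  ->  (-x) - (-y) = -x + y   [differs from x - y: not invariant]

Only option (C), x^2, is unchanged by the transformation.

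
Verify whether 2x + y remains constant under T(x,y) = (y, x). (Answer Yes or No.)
No

Substitute T(x,y) = (y, x) into the expression and compare with the original.

Original: 2x + y
After applying T: 2(y) + (x) = x + 2y

This differs from the original 2x + y (difference: -x + y), so the expression is NOT invariant.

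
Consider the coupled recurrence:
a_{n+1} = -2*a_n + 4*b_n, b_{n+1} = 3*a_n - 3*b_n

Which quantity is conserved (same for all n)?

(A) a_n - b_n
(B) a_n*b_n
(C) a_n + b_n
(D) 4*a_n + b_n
C

Replace a_n by a_{n+1} = -2*a_n + 4*b_n and b_n by b_{n+1} = 3*a_n - 3*b_n in each option and simplify:
(A) a_n - b_n  ->  (-2*a_n + 4*b_n) - (3*a_n - 3*b_n) = -5*a_n + 7*b_n   [not conserved]
(B) a_n*b_n  ->  (-2*a_n + 4*b_n)*(3*a_n - 3*b_n) = -6*a_n^2 + 18*a_n*b_n - 12*b_n^2   [not conserved]
(C) a_n + b_n  ->  (-2*a_n + 4*b_n) + (3*a_n - 3*b_n) = a_n + b_n   [conserved]
(D) 4*a_n + b_n  ->  4*(-2*a_n + 4*b_n) + (3*a_n - 3*b_n) = -5*a_n + 13*b_n   [not conserved]

Only (C) a_n + b_n returns to itself after one step, so it is the conserved quantity.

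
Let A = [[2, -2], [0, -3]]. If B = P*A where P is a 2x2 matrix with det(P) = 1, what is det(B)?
-6

By the multiplicative property of determinants, det(B) = det(P*A) = det(P) * det(A) = det(A),
so the determinant is invariant under multiplication by any determinant-1 matrix; we just need det(A).

det(A) = (2)(-3) - (-2)(0) = -6 - 0 = -6

Therefore det(B) = 1 * (-6) = -6.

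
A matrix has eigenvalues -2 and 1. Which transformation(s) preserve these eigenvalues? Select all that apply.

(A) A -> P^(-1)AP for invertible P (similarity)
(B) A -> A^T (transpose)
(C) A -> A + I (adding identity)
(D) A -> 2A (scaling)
A and B

Eigenvalues are preserved by:
1. Similarity transformations: A -> P^(-1)AP (same characteristic polynomial)
2. Transpose: A^T has the same eigenvalues as A

Eigenvalues are NOT preserved by:
- Adding identity: eigenvalues become -2+1, 1+1
- Scaling: eigenvalues become -4, 2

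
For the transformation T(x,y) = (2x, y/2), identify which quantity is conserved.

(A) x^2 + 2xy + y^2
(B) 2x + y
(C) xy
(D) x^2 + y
C

An expression E(x,y) is invariant under T if E(T(x,y)) = E(x,y). Here T(x,y) = (2x, y/2).
Substitute the transformed coordinates into each option and compare with the original:
(A) x^2 + 2xy + y^2  ->  (2x)^2 + 2(2x)(y/2) + (y/2)^2 = 4x^2 + 2xy + y^2/4   [differs from x^2 + 2xy + y^2: not invariant]
(B) 2x + y  ->  2(2x) + (y/2) = 4x + y/2   [differs from 2x + y: not invariant]
(C) xy  ->  (2x)(y/2) = xy   [equals xy: invariant]
(D) x^2 + y  ->  (2x)^2 + (y/2) = 4x^2 + y/2   [differs from x^2 + y: not invariant]

Only option (C), xy, is unchanged by the transformation.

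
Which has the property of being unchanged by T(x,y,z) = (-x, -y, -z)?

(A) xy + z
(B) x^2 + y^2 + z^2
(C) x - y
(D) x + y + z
B

Apply T(x,y,z) = (-x, -y, -z) to each option, i.e. replace (x, y, z) by the transformed coordinates.
Substitute the transformed coordinates into each option and compare with the original:
(A) xy + z  ->  (-x)(-y) + (-z) = xy - z   [differs from xy + z: not invariant]
(B) x^2 + y^2 + z^2  ->  (-x)^2 + (-y)^2 + (-z)^2 = x^2 + y^2 + z^2   [equals x^2 + y^2 + z^2: invariant]
(C) x - y  ->  (-x) - (-y) = -x + y   [differs from x - y: not invariant]
(D) x + y + z  ->  (-x) + (-y) + (-z) = -x - y - z   [differs from x + y + z: not invariant]

Only option (B), x^2 + y^2 + z^2, is unchanged by the transformation.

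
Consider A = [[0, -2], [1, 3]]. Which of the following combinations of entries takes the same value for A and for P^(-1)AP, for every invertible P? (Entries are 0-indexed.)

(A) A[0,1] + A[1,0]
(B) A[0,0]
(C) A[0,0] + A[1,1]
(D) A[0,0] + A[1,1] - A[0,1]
C

A[0,0] + A[1,1] is the trace of A. By the cyclic property of the trace, tr(P^(-1)AP) = tr(APP^(-1)) = tr(A), so it is the same for every matrix similar to A.

The other combinations are not similarity invariants. For example, take P = [[1, 2], [0, 1]] (det P = 1), so P^(-1) = [[1, -2], [0, 1]] and
B = P^(-1)AP = [[-2, -12], [1, 5]].
Evaluating each option on A and on B:
(A) A[0,1] + A[1,0]: -1 for A, -11 for B -> changes
(B) A[0,0]: 0 for A, -2 for B -> changes
(C) A[0,0] + A[1,1]: 3 for A, 3 for B -> unchanged
(D) A[0,0] + A[1,1] - A[0,1]: 5 for A, 15 for B -> changes

Only (C) A[0,0] + A[1,1] = 3 survives (and it does so for every P, not just this one), so it is the invariant.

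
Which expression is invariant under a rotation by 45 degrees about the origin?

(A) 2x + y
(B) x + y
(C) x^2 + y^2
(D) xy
C

A rotation by 45 degrees sends (x, y) to (sqrt(2)x/2 - sqrt(2)y/2, sqrt(2)x/2 + sqrt(2)y/2).
Substitute the transformed coordinates into each option and compare with the original:
(A) 2x + y  ->  2(sqrt(2)x/2 - sqrt(2)y/2) + (sqrt(2)x/2 + sqrt(2)y/2) = 3sqrt(2)x/2 - sqrt(2)y/2   [differs from 2x + y: not invariant]
(B) x + y  ->  (sqrt(2)x/2 - sqrt(2)y/2) + (sqrt(2)x/2 + sqrt(2)y/2) = sqrt(2)x   [differs from x + y: not invariant]
(C) x^2 + y^2  ->  (sqrt(2)x/2 - sqrt(2)y/2)^2 + (sqrt(2)x/2 + sqrt(2)y/2)^2 = x^2 + y^2   [equals x^2 + y^2: invariant]
(D) xy  ->  (sqrt(2)x/2 - sqrt(2)y/2)(sqrt(2)x/2 + sqrt(2)y/2) = x^2/2 - y^2/2   [differs from xy: not invariant]

Only option (C), x^2 + y^2, is unchanged by the transformation.
Geometrically, x^2 + y^2 is the squared distance from the origin, which every rotation about the origin preserves.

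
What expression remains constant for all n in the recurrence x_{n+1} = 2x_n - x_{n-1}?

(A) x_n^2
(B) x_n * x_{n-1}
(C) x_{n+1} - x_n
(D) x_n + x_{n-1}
C

For the recurrence x_{n+1} = 2x_n - x_{n-1}:

If x_{n+1} = 2x_n - x_{n-1}, then:
x_{n+1} - x_n = x_n - x_{n-1}
The first difference is constant throughout the sequence.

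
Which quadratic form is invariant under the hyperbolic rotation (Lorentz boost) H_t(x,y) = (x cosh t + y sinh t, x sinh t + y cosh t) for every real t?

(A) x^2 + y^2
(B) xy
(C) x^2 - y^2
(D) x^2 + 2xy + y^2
C

Write x' = x cosh t + y sinh t, y' = x sinh t + y cosh t and substitute into each option:
(A) x^2 + y^2: (x cosh t + y sinh t)^2 + (x sinh t + y cosh t)^2 = (x^2 + y^2)(cosh^2 t + sinh^2 t) + 4xy sinh t cosh t = (x^2 + y^2) cosh 2t + 2xy sinh 2t   [not invariant for t != 0]
(B) xy: (x cosh t + y sinh t)(x sinh t + y cosh t) = xy(cosh^2 t + sinh^2 t) + (x^2 + y^2) sinh t cosh t = xy cosh 2t + (x^2 + y^2)(sinh 2t)/2   [not invariant for t != 0]
(C) x^2 - y^2: (x cosh t + y sinh t)^2 - (x sinh t + y cosh t)^2 = x^2(cosh^2 t - sinh^2 t) + 2xy(cosh t sinh t - sinh t cosh t) + y^2(sinh^2 t - cosh^2 t) = x^2 - y^2   [invariant, using cosh^2 t - sinh^2 t = 1]
(D) x^2 + 2xy + y^2: (x' + y')^2 with x' + y' = (x + y)(cosh t + sinh t) = (x + y)e^t, so it becomes (x + y)^2 e^(2t)   [not invariant for t != 0]

Only (C) x^2 - y^2 is unchanged; it is the Minkowski form preserved by Lorentz boosts, just as x^2 + y^2 is preserved by ordinary rotations.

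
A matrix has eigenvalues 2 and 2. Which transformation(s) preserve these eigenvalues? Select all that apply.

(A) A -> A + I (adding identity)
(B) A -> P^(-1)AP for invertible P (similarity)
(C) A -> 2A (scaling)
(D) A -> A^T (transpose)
B and D

Eigenvalues are preserved by:
1. Similarity transformations: A -> P^(-1)AP (same characteristic polynomial)
2. Transpose: A^T has the same eigenvalues as A

Eigenvalues are NOT preserved by:
- Adding identity: eigenvalues become 2+1, 2+1
- Scaling: eigenvalues become 4, 4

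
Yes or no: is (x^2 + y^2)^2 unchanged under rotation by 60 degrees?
Yes

Applying rotation by 60 degrees: x' = x*cos(60 degrees) - y*sin(60 degrees) = x/2 - sqrt(3)y/2, y' = x*sin(60 degrees) + y*cos(60 degrees) = sqrt(3)x/2 + y/2

Substituting into (x^2 + y^2)^2:
((x/2 - sqrt(3)y/2)^2 + (sqrt(3)x/2 + y/2)^2)^2
= x^4 + 2x^2y^2 + y^4 = (x^2 + y^2)^2

This equals the original expression (x^2 + y^2)^2, so it IS invariant.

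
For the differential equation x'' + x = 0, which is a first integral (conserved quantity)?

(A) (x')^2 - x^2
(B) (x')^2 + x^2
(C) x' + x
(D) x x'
B

A first integral I satisfies dI/dt = 0 along every solution. Differentiate each option and use the equation of motion:
(A) d/dt[(x')^2 - x^2] = 2x'x'' - 2x x' = -4x x', not identically 0
(B) d/dt[(x')^2 + x^2] = 2x'x'' + 2x x' = 2x'(-x) + 2x x' = 0
(C) d/dt[x' + x] = x'' + x' = -x + x', not identically 0
(D) d/dt[x x'] = (x')^2 + x x'' = (x')^2 - x^2, not identically 0

Only (B) has zero time-derivative. So the energy-like quantity (x')^2 + x^2 is the first integral.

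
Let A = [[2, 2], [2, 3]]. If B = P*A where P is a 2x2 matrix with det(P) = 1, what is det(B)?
2

By the multiplicative property of determinants, det(B) = det(P*A) = det(P) * det(A) = det(A),
so the determinant is invariant under multiplication by any determinant-1 matrix; we just need det(A).

det(A) = (2)(3) - (2)(2) = 6 - 4 = 2

Therefore det(B) = 1 * 2 = 2.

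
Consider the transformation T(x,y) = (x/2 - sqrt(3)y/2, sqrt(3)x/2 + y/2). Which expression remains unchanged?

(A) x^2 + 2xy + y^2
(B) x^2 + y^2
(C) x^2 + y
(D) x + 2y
B

An expression E(x,y) is invariant under T if E(T(x,y)) = E(x,y). Here T(x,y) = (x/2 - sqrt(3)y/2, sqrt(3)x/2 + y/2).
Substitute the transformed coordinates into each option and compare with the original:
(A) x^2 + 2xy + y^2  ->  (x/2 - sqrt(3)y/2)^2 + 2(x/2 - sqrt(3)y/2)(sqrt(3)x/2 + y/2) + (sqrt(3)x/2 + y/2)^2 = sqrt(3)x^2/2 + x^2 - xy - sqrt(3)y^2/2 + y^2   [differs from x^2 + 2xy + y^2: not invariant]
(B) x^2 + y^2  ->  (x/2 - sqrt(3)y/2)^2 + (sqrt(3)x/2 + y/2)^2 = x^2 + y^2   [equals x^2 + y^2: invariant]
(C) x^2 + y  ->  (x/2 - sqrt(3)y/2)^2 + (sqrt(3)x/2 + y/2) = x^2/4 - sqrt(3)xy/2 + sqrt(3)x/2 + 3y^2/4 + y/2   [differs from x^2 + y: not invariant]
(D) x + 2y  ->  (x/2 - sqrt(3)y/2) + 2(sqrt(3)x/2 + y/2) = x/2 + sqrt(3)x - sqrt(3)y/2 + y   [differs from x + 2y: not invariant]

Only option (B), x^2 + y^2, is unchanged by the transformation.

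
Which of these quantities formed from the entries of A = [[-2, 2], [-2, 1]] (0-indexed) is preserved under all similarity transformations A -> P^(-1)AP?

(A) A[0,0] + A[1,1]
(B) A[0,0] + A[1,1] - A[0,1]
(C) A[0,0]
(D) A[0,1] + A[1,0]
A

A[0,0] + A[1,1] is the trace of A. By the cyclic property of the trace, tr(P^(-1)AP) = tr(APP^(-1)) = tr(A), so it is the same for every matrix similar to A.

The other combinations are not similarity invariants. For example, take P = [[1, 2], [0, 1]] (det P = 1), so P^(-1) = [[1, -2], [0, 1]] and
B = P^(-1)AP = [[2, 4], [-2, -3]].
Evaluating each option on A and on B:
(A) A[0,0] + A[1,1]: -1 for A, -1 for B -> unchanged
(B) A[0,0] + A[1,1] - A[0,1]: -3 for A, -5 for B -> changes
(C) A[0,0]: -2 for A, 2 for B -> changes
(D) A[0,1] + A[1,0]: 0 for A, 2 for B -> changes

Only (A) A[0,0] + A[1,1] = -1 survives (and it does so for every P, not just this one), so it is the invariant.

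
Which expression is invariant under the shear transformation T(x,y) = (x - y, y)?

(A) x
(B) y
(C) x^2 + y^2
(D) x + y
B

Under the shear T(x,y) = (x - y, y):
Substitute the transformed coordinates into each option and compare with the original:
(A) x  ->  (x - y) = x - y   [differs from x: not invariant]
(B) y  ->  (y) = y   [equals y: invariant]
(C) x^2 + y^2  ->  (x - y)^2 + (y)^2 = x^2 - 2xy + 2y^2   [differs from x^2 + y^2: not invariant]
(D) x + y  ->  (x - y) + (y) = x   [differs from x + y: not invariant]

Only option (B), y, is unchanged by the transformation.
A horizontal shear moves points parallel to the x-axis, so the y-coordinate (and any function of y alone) is unchanged.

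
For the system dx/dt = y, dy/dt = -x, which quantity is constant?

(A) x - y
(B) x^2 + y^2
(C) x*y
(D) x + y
B

A first integral I satisfies dI/dt = 0 along every solution. Differentiate each option and use the equation of motion:
(A) d/dt[x - y] = y - (-x) = x + y, not identically 0
(B) d/dt[x^2 + y^2] = 2x*dx/dt + 2y*dy/dt = 2x*y + 2y*(-x) = 0
(C) d/dt[x*y] = (dx/dt)y + x(dy/dt) = y^2 - x^2, not identically 0
(D) d/dt[x + y] = y + (-x) = y - x, not identically 0

Only (B) has zero time-derivative. So x^2 + y^2 (the squared radius; trajectories are circles) is the conserved quantity.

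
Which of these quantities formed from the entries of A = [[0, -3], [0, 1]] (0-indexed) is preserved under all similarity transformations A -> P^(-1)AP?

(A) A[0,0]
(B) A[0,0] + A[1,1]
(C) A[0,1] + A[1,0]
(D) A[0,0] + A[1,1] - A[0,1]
B

A[0,0] + A[1,1] is the trace of A. By the cyclic property of the trace, tr(P^(-1)AP) = tr(APP^(-1)) = tr(A), so it is the same for every matrix similar to A.

The other combinations are not similarity invariants. For example, take P = [[2, 1], [1, 1]] (det P = 1), so P^(-1) = [[1, -1], [-1, 2]] and
B = P^(-1)AP = [[-4, -4], [5, 5]].
Evaluating each option on A and on B:
(A) A[0,0]: 0 for A, -4 for B -> changes
(B) A[0,0] + A[1,1]: 1 for A, 1 for B -> unchanged
(C) A[0,1] + A[1,0]: -3 for A, 1 for B -> changes
(D) A[0,0] + A[1,1] - A[0,1]: 4 for A, 5 for B -> changes

Only (B) A[0,0] + A[1,1] = 1 survives (and it does so for every P, not just this one), so it is the invariant.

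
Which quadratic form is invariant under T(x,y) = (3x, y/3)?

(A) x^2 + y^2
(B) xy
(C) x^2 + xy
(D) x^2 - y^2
B

T multiplies x by 3 and divides y by 3.
Substitute the transformed coordinates into each option and compare with the original:
(A) x^2 + y^2  ->  (3x)^2 + (y/3)^2 = 9x^2 + y^2/9   [differs from x^2 + y^2: not invariant]
(B) xy  ->  (3x)(y/3) = xy   [equals xy: invariant]
(C) x^2 + xy  ->  (3x)^2 + (3x)(y/3) = 9x^2 + xy   [differs from x^2 + xy: not invariant]
(D) x^2 - y^2  ->  (3x)^2 - (y/3)^2 = 9x^2 - y^2/9   [differs from x^2 - y^2: not invariant]

Only option (B), xy, is unchanged by the transformation.
The factors 3 and 1/3 cancel only in the pure product xy.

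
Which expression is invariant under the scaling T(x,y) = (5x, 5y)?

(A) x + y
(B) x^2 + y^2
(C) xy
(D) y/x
D

Under the uniform scaling T(x,y) = (5x, 5y):
Substitute the transformed coordinates into each option and compare with the original:
(A) x + y  ->  (5x) + (5y) = 5x + 5y   [differs from x + y: not invariant]
(B) x^2 + y^2  ->  (5x)^2 + (5y)^2 = 25x^2 + 25y^2   [differs from x^2 + y^2: not invariant]
(C) xy  ->  (5x)(5y) = 25xy   [differs from xy: not invariant]
(D) y/x  ->  (5y)/(5x) = y/x   [equals y/x: invariant]

Only option (D), y/x, is unchanged by the transformation.
The common factor 5 cancels in a ratio of coordinates, while sums, products and sums of squares pick up factors of 5 or 25.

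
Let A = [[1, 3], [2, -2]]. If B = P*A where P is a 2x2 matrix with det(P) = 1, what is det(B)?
-8

By the multiplicative property of determinants, det(B) = det(P*A) = det(P) * det(A) = det(A),
so the determinant is invariant under multiplication by any determinant-1 matrix; we just need det(A).

det(A) = (1)(-2) - (3)(2) = -2 - 6 = -8

Therefore det(B) = 1 * (-8) = -8.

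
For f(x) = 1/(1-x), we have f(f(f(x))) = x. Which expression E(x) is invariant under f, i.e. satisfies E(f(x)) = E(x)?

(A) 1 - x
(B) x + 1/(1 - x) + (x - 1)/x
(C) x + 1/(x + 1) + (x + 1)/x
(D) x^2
B

Replace x by f(x) = 1/(1 - x) in each option and simplify. As a quick numerical cross-check, also compare E(4) with E(f(4)) = E(-1/3).

(A) 1 - x  ->  1 - (1/(1 - x)) = x/(x - 1); check: E(4) = -3 but E(-1/3) = 4/3.   [not invariant]
(B) x + 1/(1 - x) + (x - 1)/x  ->  (1/(1 - x)) + 1/(1 - (1/(1 - x))) + ((1/(1 - x)) - 1)/(1/(1 - x)), which simplifies back to x + 1/(1 - x) + (x - 1)/x; check: E(4) = 53/12, E(-1/3) = 53/12.   [invariant]
(C) x + 1/(x + 1) + (x + 1)/x  ->  (1/(1 - x)) + 1/((1/(1 - x)) + 1) + ((1/(1 - x)) + 1)/(1/(1 - x)) = (-x^3 + 6x^2 - 11x + 7)/(x^2 - 3x + 2); check: E(4) = 109/20 but E(-1/3) = -5/6.   [not invariant]
(D) x^2  ->  (1/(1 - x))^2 = (x - 1)^(-2); check: E(4) = 16 but E(-1/3) = 1/9.   [not invariant]

Only (B) is unchanged. Indeed f(f(x)) = 1/(1 - 1/(1-x)) = (1-x)/(-x) = (x-1)/x, so E(x) = x + f(x) + f(f(x)) is the sum over the whole 3-cycle; applying f just permutes the three terms cyclically (x -> f(x) -> f(f(x)) -> x), leaving the sum unchanged.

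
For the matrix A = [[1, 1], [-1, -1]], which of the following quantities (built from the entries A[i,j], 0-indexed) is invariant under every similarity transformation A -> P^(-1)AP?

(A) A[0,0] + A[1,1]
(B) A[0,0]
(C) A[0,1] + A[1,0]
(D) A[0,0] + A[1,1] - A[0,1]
A

A[0,0] + A[1,1] is the trace of A. By the cyclic property of the trace, tr(P^(-1)AP) = tr(APP^(-1)) = tr(A), so it is the same for every matrix similar to A.

The other combinations are not similarity invariants. For example, take P = [[1, 1], [0, 1]] (det P = 1), so P^(-1) = [[1, -1], [0, 1]] and
B = P^(-1)AP = [[2, 4], [-1, -2]].
Evaluating each option on A and on B:
(A) A[0,0] + A[1,1]: 0 for A, 0 for B -> unchanged
(B) A[0,0]: 1 for A, 2 for B -> changes
(C) A[0,1] + A[1,0]: 0 for A, 3 for B -> changes
(D) A[0,0] + A[1,1] - A[0,1]: -1 for A, -4 for B -> changes

Only (A) A[0,0] + A[1,1] = 0 survives (and it does so for every P, not just this one), so it is the invariant.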